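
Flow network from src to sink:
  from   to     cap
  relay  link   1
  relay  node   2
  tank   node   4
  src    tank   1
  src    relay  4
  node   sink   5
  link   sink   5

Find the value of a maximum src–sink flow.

4

Augment src->tank->node->sink: bottleneck 1. Total 1.
Augment src->relay->node->sink: bottleneck 2. Total 3.
Augment src->relay->link->sink: bottleneck 1. Total 4.
No augmenting path remains in the residual graph.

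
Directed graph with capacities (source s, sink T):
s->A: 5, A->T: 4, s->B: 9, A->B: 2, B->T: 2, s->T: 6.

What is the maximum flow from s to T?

12

Augment s->T: bottleneck 6. Total 6.
Augment s->A->T: bottleneck 4. Total 10.
Augment s->B->T: bottleneck 2. Total 12.
No augmenting path remains in the residual graph.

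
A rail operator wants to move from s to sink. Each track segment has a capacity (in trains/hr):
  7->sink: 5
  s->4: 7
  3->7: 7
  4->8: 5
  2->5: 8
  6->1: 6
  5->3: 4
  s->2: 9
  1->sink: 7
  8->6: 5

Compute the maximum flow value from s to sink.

9

Augment s->4->8->6->1->sink: bottleneck 5. Total 5.
Augment s->2->5->3->7->sink: bottleneck 4. Total 9.
No augmenting path remains in the residual graph.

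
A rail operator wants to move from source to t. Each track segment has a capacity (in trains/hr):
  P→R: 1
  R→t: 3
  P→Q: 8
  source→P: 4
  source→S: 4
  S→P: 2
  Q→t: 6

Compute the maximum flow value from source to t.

Augment source→P→Q→t: bottleneck 4. Total 4.
Augment source→S→P→Q→t: bottleneck 2. Total 6.
No augmenting path remains in the residual graph.

6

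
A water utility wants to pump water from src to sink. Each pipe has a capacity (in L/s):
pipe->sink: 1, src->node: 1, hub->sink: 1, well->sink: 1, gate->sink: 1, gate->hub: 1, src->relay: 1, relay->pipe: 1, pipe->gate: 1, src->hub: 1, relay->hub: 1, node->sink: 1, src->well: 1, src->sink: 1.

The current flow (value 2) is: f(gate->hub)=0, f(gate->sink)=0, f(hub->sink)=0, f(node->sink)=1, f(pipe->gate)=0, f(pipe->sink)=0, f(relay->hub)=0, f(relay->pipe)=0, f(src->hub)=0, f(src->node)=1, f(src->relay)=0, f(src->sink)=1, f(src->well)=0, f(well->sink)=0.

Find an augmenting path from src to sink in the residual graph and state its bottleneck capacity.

src->well->sink, bottleneck 1

Residual along src->well->sink: src->well: 1, well->sink: 1.
Bottleneck = min = 1.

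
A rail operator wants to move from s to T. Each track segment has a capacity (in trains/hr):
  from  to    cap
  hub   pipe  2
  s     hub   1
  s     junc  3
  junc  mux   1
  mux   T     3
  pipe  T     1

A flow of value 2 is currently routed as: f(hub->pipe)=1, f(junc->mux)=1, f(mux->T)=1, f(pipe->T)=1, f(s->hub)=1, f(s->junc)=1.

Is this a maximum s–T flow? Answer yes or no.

Yes

Residual reachable from s: {junc, s}; T is not reachable.
Saturated cut: junc->mux, s->hub with total capacity 2 = current flow value. Flow is maximum.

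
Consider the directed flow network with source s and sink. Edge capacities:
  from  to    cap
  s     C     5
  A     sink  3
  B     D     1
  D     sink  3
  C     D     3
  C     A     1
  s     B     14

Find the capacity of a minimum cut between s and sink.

Max flow = 4 (via 2 augmenting paths).
In the residual at optimum, the set reachable from s is {B, C, D, s}.
Cut edges: C→A (cap 1), D→sink (cap 3). Sum = 4.

4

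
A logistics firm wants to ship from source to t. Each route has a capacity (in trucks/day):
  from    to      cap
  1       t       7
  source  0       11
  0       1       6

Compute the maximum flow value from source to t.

6

Augment source->0->1->t: bottleneck 6. Total 6.
No augmenting path remains in the residual graph.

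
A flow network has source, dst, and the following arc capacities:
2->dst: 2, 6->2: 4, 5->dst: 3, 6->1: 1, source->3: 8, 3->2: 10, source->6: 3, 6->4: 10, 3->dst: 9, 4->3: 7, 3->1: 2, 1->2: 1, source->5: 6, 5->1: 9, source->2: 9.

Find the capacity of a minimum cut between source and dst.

14

Max flow = 14 (via 4 augmenting paths).
In the residual at optimum, the set reachable from source is {1, 2, 3, 4, 5, 6, source}.
Cut edges: 3->dst (cap 9), 5->dst (cap 3), 2->dst (cap 2). Sum = 14.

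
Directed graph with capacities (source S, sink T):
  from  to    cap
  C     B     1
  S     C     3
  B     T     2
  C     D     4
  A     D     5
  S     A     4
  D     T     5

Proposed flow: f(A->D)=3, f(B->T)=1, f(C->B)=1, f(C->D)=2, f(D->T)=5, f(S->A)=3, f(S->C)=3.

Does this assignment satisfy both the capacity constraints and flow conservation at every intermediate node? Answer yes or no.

Yes

Every edge has 0 ≤ f(e) ≤ cap(e).
At each intermediate node, inflow equals outflow.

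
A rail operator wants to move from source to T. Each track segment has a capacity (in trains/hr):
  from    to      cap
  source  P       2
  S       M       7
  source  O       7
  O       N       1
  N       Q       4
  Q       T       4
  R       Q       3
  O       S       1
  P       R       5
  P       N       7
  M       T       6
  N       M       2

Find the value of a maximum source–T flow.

4

Augment source->O->S->M->T: bottleneck 1. Total 1.
Augment source->O->N->M->T: bottleneck 1. Total 2.
Augment source->P->N->M->T: bottleneck 1. Total 3.
Augment source->P->N->Q->T: bottleneck 1. Total 4.
No augmenting path remains in the residual graph.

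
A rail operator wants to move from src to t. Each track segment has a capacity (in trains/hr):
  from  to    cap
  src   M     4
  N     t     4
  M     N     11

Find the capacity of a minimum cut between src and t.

Max flow = 4 (via 1 augmenting path).
In the residual at optimum, the set reachable from src is {src}.
Cut edges: src->M (cap 4). Sum = 4.

4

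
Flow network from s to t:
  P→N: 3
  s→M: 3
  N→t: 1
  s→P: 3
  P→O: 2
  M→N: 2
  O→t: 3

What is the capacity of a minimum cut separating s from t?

3

Max flow = 3 (via 2 augmenting paths).
In the residual at optimum, the set reachable from s is {M, N, P, s}.
Cut edges: P→O (cap 2), N→t (cap 1). Sum = 3.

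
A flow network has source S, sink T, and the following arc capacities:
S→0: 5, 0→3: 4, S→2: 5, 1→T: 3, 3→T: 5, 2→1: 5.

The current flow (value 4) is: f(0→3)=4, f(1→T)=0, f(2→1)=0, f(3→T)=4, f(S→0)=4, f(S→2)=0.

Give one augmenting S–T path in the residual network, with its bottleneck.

Residual along S→2→1→T: S→2: 5, 2→1: 5, 1→T: 3.
Bottleneck = min = 3.

S→2→1→T, bottleneck 3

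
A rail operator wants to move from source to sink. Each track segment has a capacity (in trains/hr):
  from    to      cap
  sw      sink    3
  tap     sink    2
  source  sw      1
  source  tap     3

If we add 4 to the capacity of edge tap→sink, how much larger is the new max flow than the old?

Original max flow = 3.
After raising cap(tap→sink), augmenting paths through that edge carry 1 more unit.
New max flow = 4. Increase = 1.

1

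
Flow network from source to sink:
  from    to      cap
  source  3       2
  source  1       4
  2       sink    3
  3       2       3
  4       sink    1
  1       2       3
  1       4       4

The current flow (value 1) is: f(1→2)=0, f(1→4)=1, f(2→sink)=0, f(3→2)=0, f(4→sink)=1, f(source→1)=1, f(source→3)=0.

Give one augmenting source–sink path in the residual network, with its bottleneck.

source→1→2→sink, bottleneck 3

Residual along source→1→2→sink: source→1: 3, 1→2: 3, 2→sink: 3.
Bottleneck = min = 3.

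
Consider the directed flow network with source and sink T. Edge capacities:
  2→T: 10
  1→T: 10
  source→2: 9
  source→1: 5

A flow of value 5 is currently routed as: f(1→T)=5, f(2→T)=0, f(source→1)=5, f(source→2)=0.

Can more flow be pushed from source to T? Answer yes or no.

Residual path source→2→T has bottleneck 9 > 0.
Pushing 9 along it raises the flow to 14, so the given flow is not maximum.

Yes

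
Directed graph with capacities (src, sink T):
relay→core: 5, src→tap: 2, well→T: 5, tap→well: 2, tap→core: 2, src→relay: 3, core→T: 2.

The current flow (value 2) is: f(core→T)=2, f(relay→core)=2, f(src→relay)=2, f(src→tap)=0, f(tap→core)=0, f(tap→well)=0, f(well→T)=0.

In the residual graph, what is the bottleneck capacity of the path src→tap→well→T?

Residual capacities along the path: src→tap: 2, tap→well: 2, well→T: 5.
Minimum is 2.

2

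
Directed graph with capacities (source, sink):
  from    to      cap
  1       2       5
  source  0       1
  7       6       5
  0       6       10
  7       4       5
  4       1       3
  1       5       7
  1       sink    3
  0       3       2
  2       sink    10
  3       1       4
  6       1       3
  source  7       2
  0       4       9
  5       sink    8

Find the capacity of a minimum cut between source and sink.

Max flow = 3 (via 2 augmenting paths).
In the residual at optimum, the set reachable from source is {source}.
Cut edges: source->0 (cap 1), source->7 (cap 2). Sum = 3.

3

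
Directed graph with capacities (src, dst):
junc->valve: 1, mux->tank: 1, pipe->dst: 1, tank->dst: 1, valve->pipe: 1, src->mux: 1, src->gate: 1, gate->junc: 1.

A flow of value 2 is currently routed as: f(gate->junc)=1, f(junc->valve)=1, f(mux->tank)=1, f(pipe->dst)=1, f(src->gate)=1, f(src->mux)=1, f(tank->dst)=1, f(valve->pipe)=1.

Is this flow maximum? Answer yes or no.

Yes

Residual reachable from src: {src}; dst is not reachable.
Saturated cut: src->mux, src->gate with total capacity 2 = current flow value. Flow is maximum.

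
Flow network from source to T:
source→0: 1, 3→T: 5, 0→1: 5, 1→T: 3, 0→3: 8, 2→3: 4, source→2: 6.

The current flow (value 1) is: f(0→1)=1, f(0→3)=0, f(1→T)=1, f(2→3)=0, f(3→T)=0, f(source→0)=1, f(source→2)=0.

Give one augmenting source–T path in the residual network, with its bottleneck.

source→2→3→T, bottleneck 4

Residual along source→2→3→T: source→2: 6, 2→3: 4, 3→T: 5.
Bottleneck = min = 4.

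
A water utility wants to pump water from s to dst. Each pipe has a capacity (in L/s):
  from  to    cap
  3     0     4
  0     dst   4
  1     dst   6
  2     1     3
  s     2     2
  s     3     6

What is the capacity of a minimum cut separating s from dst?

6

Max flow = 6 (via 2 augmenting paths).
In the residual at optimum, the set reachable from s is {3, s}.
Cut edges: 3→0 (cap 4), s→2 (cap 2). Sum = 6.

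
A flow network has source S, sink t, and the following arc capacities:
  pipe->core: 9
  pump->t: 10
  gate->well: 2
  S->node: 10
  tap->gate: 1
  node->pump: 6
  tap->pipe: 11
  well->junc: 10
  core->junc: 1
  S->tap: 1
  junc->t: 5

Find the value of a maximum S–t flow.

7

Augment S->node->pump->t: bottleneck 6. Total 6.
Augment S->tap->gate->well->junc->t: bottleneck 1. Total 7.
No augmenting path remains in the residual graph.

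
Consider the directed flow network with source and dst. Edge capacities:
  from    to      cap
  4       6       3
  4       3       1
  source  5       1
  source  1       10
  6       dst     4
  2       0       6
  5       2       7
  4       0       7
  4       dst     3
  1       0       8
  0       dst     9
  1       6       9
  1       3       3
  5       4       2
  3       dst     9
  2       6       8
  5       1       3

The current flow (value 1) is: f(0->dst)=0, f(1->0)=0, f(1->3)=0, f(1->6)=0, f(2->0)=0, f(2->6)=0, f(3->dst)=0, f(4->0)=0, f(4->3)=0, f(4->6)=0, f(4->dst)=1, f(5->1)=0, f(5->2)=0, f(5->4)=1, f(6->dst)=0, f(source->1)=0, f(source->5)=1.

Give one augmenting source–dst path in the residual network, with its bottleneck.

Residual along source->1->6->dst: source->1: 10, 1->6: 9, 6->dst: 4.
Bottleneck = min = 4.

source->1->6->dst, bottleneck 4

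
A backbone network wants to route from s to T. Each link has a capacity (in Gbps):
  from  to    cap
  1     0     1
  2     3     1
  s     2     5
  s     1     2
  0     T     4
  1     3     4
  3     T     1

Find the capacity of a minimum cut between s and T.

Max flow = 2 (via 2 augmenting paths).
In the residual at optimum, the set reachable from s is {1, 2, 3, s}.
Cut edges: 1→0 (cap 1), 3→T (cap 1). Sum = 2.

2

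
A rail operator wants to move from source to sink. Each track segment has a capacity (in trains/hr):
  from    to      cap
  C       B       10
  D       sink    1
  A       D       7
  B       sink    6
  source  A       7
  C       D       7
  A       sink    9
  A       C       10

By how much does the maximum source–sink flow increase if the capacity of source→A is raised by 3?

3

Original max flow = 7.
After raising cap(source→A), augmenting paths through that edge carry 3 more units.
New max flow = 10. Increase = 3.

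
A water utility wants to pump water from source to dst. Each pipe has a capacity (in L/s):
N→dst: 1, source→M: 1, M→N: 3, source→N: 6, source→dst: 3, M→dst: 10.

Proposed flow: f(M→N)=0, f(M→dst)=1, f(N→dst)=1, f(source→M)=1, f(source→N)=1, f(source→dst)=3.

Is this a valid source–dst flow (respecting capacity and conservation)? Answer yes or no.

Every edge has 0 ≤ f(e) ≤ cap(e).
At each intermediate node, inflow equals outflow.

Yes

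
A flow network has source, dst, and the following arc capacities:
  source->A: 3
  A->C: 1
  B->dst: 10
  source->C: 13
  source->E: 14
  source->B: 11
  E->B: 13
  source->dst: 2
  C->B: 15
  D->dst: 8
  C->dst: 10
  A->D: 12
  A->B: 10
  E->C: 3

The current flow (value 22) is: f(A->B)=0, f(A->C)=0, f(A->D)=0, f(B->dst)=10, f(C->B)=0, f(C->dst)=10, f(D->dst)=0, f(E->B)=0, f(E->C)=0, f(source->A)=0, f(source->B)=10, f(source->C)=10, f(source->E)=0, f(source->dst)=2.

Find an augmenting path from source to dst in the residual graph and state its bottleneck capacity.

Residual along source->A->D->dst: source->A: 3, A->D: 12, D->dst: 8.
Bottleneck = min = 3.

source->A->D->dst, bottleneck 3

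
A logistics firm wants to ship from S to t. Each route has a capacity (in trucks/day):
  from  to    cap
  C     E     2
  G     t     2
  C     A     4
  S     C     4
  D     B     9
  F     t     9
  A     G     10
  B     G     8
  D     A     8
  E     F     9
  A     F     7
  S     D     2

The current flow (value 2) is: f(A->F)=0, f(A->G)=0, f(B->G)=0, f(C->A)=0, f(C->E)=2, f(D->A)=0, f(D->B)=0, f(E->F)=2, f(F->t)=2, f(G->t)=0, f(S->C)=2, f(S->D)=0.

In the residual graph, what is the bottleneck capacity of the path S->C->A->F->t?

2

Residual capacities along the path: S->C: 2, C->A: 4, A->F: 7, F->t: 7.
Minimum is 2.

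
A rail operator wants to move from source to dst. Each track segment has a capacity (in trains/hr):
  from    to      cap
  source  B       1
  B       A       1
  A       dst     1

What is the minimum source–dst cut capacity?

1

Max flow = 1 (via 1 augmenting path).
In the residual at optimum, the set reachable from source is {source}.
Cut edges: source->B (cap 1). Sum = 1.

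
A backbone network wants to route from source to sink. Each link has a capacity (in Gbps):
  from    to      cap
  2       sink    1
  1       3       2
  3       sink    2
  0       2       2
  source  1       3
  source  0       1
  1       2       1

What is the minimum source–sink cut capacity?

Max flow = 3 (via 2 augmenting paths).
In the residual at optimum, the set reachable from source is {0, 1, 2, source}.
Cut edges: 1→3 (cap 2), 2→sink (cap 1). Sum = 3.

3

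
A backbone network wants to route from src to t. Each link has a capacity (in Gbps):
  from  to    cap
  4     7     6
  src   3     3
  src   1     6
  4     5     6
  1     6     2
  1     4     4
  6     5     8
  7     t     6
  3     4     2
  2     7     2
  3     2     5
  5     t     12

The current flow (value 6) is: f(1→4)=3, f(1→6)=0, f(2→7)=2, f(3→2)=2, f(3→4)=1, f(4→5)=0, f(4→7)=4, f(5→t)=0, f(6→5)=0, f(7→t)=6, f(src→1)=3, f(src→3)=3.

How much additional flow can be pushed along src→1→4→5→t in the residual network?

1

Residual capacities along the path: src→1: 3, 1→4: 1, 4→5: 6, 5→t: 12.
Minimum is 1.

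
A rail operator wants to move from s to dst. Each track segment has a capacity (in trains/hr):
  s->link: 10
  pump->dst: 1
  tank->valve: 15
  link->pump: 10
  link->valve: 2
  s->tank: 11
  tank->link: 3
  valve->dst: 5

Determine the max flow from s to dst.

6

Augment s->tank->valve->dst: bottleneck 5. Total 5.
Augment s->link->pump->dst: bottleneck 1. Total 6.
No augmenting path remains in the residual graph.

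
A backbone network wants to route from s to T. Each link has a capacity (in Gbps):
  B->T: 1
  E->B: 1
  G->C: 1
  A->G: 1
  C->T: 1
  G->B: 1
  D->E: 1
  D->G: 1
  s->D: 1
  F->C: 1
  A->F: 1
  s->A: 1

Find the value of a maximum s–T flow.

2

Augment s->A->F->C->T: bottleneck 1. Total 1.
Augment s->D->G->B->T: bottleneck 1. Total 2.
No augmenting path remains in the residual graph.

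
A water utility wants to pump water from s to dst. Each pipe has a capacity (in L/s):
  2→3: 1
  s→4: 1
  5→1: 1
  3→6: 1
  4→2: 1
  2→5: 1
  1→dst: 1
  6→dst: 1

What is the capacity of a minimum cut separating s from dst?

Max flow = 1 (via 1 augmenting path).
In the residual at optimum, the set reachable from s is {s}.
Cut edges: s→4 (cap 1). Sum = 1.

1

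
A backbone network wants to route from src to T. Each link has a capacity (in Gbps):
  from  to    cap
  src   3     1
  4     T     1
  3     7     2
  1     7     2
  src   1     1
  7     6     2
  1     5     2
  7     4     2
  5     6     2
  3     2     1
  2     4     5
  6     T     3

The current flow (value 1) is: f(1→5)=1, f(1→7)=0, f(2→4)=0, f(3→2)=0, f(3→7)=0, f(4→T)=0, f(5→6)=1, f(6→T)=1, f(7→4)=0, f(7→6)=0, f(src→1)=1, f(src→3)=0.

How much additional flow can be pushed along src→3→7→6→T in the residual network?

1

Residual capacities along the path: src→3: 1, 3→7: 2, 7→6: 2, 6→T: 2.
Minimum is 1.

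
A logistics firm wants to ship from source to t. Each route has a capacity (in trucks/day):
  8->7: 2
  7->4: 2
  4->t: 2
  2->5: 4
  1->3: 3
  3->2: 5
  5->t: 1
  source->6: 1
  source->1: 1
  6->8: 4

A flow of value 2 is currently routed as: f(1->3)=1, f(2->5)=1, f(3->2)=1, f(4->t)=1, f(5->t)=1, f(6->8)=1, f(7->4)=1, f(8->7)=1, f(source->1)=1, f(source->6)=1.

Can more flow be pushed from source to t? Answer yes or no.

Residual reachable from source: {source}; t is not reachable.
Saturated cut: source->6, source->1 with total capacity 2 = current flow value. Flow is maximum.

No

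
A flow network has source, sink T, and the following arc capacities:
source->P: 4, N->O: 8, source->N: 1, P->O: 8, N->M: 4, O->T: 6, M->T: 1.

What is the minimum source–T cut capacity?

Max flow = 5 (via 2 augmenting paths).
In the residual at optimum, the set reachable from source is {source}.
Cut edges: source->N (cap 1), source->P (cap 4). Sum = 5.

5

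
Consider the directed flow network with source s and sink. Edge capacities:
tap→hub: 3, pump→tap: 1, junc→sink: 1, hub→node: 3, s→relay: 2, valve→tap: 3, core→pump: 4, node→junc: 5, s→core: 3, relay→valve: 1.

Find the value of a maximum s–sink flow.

Augment s→core→pump→tap→hub→node→junc→sink: bottleneck 1. Total 1.
No augmenting path remains in the residual graph.

1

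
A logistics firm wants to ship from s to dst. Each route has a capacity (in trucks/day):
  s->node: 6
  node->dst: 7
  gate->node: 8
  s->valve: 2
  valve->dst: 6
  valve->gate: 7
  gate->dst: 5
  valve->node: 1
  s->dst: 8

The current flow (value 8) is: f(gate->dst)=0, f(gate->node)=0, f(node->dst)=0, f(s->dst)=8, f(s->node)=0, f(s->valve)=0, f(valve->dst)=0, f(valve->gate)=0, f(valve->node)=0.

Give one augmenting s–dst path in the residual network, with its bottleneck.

Residual along s->valve->dst: s->valve: 2, valve->dst: 6.
Bottleneck = min = 2.

s->valve->dst, bottleneck 2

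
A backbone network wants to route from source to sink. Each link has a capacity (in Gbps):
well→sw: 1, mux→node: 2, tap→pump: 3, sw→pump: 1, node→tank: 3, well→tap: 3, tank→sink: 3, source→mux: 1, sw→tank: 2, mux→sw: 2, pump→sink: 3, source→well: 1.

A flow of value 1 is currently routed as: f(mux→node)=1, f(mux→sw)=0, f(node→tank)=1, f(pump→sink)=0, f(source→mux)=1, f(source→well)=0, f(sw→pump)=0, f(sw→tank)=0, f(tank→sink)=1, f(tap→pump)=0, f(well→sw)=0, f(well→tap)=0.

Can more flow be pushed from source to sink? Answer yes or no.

Yes

Residual path source→well→sw→tank→sink has bottleneck 1 > 0.
Pushing 1 along it raises the flow to 2, so the given flow is not maximum.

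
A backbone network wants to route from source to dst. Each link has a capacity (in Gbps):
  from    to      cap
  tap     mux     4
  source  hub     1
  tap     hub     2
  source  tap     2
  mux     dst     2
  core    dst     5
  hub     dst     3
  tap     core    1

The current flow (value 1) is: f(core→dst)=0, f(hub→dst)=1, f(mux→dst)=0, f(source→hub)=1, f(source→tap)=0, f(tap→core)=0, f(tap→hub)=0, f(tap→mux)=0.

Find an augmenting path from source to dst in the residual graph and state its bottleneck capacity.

Residual along source→tap→mux→dst: source→tap: 2, tap→mux: 4, mux→dst: 2.
Bottleneck = min = 2.

source→tap→mux→dst, bottleneck 2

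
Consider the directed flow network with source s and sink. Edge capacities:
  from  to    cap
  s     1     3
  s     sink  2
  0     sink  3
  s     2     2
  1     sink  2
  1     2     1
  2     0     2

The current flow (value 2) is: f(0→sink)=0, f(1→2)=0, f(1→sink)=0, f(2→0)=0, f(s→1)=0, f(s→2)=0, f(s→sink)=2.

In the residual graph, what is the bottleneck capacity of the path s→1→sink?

2

Residual capacities along the path: s→1: 3, 1→sink: 2.
Minimum is 2.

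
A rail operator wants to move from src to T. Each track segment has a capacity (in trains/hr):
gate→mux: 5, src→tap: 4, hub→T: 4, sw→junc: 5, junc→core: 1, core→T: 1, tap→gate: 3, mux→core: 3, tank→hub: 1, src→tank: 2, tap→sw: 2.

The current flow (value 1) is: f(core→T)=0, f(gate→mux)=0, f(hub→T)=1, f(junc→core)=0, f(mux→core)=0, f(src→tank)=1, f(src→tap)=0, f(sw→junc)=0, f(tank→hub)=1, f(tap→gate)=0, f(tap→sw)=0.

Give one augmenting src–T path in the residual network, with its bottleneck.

Residual along src→tap→gate→mux→core→T: src→tap: 4, tap→gate: 3, gate→mux: 5, mux→core: 3, core→T: 1.
Bottleneck = min = 1.

src→tap→gate→mux→core→T, bottleneck 1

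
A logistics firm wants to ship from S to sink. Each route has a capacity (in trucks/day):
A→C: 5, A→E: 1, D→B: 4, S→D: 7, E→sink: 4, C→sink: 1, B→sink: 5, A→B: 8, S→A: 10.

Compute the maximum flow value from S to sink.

Augment S→A→C→sink: bottleneck 1. Total 1.
Augment S→A→B→sink: bottleneck 5. Total 6.
Augment S→A→E→sink: bottleneck 1. Total 7.
No augmenting path remains in the residual graph.

7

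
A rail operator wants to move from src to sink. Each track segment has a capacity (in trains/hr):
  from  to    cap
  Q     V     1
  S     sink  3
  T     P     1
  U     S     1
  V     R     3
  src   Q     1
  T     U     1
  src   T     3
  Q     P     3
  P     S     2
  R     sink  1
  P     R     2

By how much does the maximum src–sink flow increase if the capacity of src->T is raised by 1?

Original max flow = 3.
Edge src->T does not cross the min cut (source side {T, src}), so extra capacity there cannot help.
New max flow = 3. Increase = 0.

0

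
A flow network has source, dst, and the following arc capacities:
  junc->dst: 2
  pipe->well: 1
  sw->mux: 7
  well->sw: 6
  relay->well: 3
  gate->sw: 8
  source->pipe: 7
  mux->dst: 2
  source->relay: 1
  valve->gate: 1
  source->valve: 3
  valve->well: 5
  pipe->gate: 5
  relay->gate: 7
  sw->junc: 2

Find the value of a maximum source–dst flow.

4

Augment source->valve->gate->sw->mux->dst: bottleneck 1. Total 1.
Augment source->valve->well->sw->mux->dst: bottleneck 1. Total 2.
Augment source->valve->well->sw->junc->dst: bottleneck 1. Total 3.
Augment source->relay->well->sw->junc->dst: bottleneck 1. Total 4.
No augmenting path remains in the residual graph.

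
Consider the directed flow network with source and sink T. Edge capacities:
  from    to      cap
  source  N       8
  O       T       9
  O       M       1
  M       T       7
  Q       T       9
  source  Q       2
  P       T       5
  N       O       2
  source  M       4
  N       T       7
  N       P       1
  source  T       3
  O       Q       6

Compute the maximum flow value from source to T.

Augment source->T: bottleneck 3. Total 3.
Augment source->N->T: bottleneck 7. Total 10.
Augment source->M->T: bottleneck 4. Total 14.
Augment source->Q->T: bottleneck 2. Total 16.
Augment source->N->O->T: bottleneck 1. Total 17.
No augmenting path remains in the residual graph.

17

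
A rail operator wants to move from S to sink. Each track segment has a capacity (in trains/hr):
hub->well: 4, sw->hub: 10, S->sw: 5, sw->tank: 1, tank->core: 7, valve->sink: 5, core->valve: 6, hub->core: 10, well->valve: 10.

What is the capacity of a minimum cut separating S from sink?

Max flow = 5 (via 1 augmenting path).
In the residual at optimum, the set reachable from S is {S}.
Cut edges: S->sw (cap 5). Sum = 5.

5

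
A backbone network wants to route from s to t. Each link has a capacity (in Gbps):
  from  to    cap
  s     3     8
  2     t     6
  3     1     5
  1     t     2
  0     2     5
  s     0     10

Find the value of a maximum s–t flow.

7

Augment s->3->1->t: bottleneck 2. Total 2.
Augment s->0->2->t: bottleneck 5. Total 7.
No augmenting path remains in the residual graph.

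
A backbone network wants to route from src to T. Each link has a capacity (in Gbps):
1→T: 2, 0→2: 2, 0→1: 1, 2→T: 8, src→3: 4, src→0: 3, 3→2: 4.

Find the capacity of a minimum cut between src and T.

7

Max flow = 7 (via 3 augmenting paths).
In the residual at optimum, the set reachable from src is {src}.
Cut edges: src→0 (cap 3), src→3 (cap 4). Sum = 7.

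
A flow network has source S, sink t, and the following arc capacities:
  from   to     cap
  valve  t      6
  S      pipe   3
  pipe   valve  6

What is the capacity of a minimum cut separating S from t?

Max flow = 3 (via 1 augmenting path).
In the residual at optimum, the set reachable from S is {S}.
Cut edges: S→pipe (cap 3). Sum = 3.

3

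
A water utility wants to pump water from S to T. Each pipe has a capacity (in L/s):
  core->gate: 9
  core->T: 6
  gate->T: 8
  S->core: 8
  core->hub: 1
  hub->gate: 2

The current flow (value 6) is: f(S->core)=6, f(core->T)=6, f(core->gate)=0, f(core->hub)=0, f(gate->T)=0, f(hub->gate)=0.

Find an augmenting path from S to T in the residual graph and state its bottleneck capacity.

Residual along S->core->gate->T: S->core: 2, core->gate: 9, gate->T: 8.
Bottleneck = min = 2.

S->core->gate->T, bottleneck 2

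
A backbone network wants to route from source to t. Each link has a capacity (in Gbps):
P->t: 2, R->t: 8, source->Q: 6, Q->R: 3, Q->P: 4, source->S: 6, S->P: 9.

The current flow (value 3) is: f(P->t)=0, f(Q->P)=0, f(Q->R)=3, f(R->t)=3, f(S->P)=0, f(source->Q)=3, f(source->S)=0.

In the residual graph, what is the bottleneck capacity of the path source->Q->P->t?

Residual capacities along the path: source->Q: 3, Q->P: 4, P->t: 2.
Minimum is 2.

2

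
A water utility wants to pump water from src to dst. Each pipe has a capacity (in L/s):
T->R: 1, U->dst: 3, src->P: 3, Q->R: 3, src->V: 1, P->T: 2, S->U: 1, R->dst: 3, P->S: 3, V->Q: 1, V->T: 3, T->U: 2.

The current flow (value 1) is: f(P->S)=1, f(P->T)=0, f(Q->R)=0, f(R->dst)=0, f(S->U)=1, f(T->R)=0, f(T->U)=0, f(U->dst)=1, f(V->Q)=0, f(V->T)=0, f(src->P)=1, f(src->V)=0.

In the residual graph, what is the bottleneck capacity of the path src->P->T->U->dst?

Residual capacities along the path: src->P: 2, P->T: 2, T->U: 2, U->dst: 2.
Minimum is 2.

2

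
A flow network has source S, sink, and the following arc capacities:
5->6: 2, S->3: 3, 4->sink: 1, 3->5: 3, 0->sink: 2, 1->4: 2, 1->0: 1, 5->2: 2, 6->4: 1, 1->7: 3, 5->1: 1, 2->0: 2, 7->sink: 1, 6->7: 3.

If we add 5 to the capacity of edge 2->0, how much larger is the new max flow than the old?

0

Original max flow = 3.
Edge 2->0 does not cross the min cut (source side {S}), so extra capacity there cannot help.
New max flow = 3. Increase = 0.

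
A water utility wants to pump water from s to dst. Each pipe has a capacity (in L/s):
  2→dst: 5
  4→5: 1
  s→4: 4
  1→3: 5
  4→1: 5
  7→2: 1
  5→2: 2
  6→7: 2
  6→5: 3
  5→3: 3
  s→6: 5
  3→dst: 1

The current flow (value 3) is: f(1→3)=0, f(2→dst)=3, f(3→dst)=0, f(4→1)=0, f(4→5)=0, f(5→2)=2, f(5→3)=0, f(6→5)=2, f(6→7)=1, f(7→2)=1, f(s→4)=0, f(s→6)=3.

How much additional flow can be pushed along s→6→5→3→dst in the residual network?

1

Residual capacities along the path: s→6: 2, 6→5: 1, 5→3: 3, 3→dst: 1.
Minimum is 1.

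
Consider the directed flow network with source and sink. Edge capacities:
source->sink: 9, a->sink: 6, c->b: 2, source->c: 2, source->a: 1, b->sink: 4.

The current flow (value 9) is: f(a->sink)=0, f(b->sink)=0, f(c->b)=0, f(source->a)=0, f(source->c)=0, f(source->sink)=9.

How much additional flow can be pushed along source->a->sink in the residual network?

1

Residual capacities along the path: source->a: 1, a->sink: 6.
Minimum is 1.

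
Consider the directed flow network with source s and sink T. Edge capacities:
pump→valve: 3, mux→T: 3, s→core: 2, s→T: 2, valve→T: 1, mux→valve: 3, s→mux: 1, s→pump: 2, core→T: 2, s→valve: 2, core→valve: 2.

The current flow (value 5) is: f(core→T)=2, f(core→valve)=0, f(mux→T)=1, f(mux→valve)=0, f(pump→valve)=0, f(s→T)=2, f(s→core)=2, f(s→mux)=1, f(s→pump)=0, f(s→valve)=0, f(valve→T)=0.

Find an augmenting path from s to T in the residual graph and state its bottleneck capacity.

Residual along s→valve→T: s→valve: 2, valve→T: 1.
Bottleneck = min = 1.

s→valve→T, bottleneck 1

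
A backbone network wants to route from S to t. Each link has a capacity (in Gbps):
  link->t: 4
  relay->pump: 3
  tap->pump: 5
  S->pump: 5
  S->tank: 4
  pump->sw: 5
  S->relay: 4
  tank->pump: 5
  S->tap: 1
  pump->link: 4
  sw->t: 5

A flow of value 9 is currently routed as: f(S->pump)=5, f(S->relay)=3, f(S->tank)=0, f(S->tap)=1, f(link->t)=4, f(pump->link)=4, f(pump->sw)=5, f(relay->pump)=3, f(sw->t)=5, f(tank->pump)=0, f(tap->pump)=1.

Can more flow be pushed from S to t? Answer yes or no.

Residual reachable from S: {S, pump, relay, tank, tap}; t is not reachable.
Saturated cut: pump->sw, pump->link with total capacity 9 = current flow value. Flow is maximum.

No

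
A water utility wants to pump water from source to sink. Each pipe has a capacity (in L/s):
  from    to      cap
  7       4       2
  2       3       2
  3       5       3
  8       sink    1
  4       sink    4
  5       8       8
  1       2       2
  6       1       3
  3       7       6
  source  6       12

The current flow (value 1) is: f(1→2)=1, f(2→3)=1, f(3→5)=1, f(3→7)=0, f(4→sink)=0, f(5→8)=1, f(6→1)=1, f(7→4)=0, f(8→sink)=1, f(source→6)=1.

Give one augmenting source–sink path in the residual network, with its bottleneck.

source→6→1→2→3→7→4→sink, bottleneck 1

Residual along source→6→1→2→3→7→4→sink: source→6: 11, 6→1: 2, 1→2: 1, 2→3: 1, 3→7: 6, 7→4: 2, 4→sink: 4.
Bottleneck = min = 1.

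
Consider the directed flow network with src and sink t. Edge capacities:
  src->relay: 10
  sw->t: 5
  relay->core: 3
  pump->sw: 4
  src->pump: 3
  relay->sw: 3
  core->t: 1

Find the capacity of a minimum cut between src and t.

6

Max flow = 6 (via 3 augmenting paths).
In the residual at optimum, the set reachable from src is {core, pump, relay, src, sw}.
Cut edges: sw->t (cap 5), core->t (cap 1). Sum = 6.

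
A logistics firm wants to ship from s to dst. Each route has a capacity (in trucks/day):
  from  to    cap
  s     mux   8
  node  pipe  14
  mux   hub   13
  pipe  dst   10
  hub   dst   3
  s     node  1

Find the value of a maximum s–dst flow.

Augment s->node->pipe->dst: bottleneck 1. Total 1.
Augment s->mux->hub->dst: bottleneck 3. Total 4.
No augmenting path remains in the residual graph.

4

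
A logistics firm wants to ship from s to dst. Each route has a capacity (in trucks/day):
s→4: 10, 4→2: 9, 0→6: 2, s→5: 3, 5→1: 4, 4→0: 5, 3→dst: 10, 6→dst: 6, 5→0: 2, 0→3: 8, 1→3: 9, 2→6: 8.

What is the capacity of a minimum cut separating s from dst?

13

Max flow = 13 (via 3 augmenting paths).
In the residual at optimum, the set reachable from s is {s}.
Cut edges: s→5 (cap 3), s→4 (cap 10). Sum = 13.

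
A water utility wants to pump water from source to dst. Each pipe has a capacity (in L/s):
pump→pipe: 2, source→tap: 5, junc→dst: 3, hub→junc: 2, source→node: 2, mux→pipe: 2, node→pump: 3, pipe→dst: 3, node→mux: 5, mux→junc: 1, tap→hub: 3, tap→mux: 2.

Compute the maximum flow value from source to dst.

6

Augment source→node→pump→pipe→dst: bottleneck 2. Total 2.
Augment source→tap→mux→pipe→dst: bottleneck 1. Total 3.
Augment source→tap→mux→junc→dst: bottleneck 1. Total 4.
Augment source→tap→hub→junc→dst: bottleneck 2. Total 6.
No augmenting path remains in the residual graph.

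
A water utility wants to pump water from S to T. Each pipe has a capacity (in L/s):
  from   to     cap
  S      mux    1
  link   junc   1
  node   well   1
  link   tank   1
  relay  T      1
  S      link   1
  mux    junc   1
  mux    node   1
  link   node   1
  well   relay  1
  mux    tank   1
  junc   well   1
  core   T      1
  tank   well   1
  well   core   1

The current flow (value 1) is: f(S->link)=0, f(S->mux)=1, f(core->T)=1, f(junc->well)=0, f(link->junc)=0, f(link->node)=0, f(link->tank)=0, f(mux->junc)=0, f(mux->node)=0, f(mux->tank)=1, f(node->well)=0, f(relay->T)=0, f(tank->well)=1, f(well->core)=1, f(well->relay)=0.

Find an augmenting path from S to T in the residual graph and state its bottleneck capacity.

S->link->node->well->relay->T, bottleneck 1

Residual along S->link->node->well->relay->T: S->link: 1, link->node: 1, node->well: 1, well->relay: 1, relay->T: 1.
Bottleneck = min = 1.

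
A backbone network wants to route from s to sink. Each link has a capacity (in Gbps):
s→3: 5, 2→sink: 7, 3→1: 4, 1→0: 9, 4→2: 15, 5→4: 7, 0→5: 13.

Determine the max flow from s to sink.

Augment s→3→1→0→5→4→2→sink: bottleneck 4. Total 4.
No augmenting path remains in the residual graph.

4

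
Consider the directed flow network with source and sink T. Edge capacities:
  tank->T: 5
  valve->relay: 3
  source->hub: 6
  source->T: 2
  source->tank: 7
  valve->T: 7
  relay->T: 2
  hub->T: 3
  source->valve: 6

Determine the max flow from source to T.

16

Augment source->T: bottleneck 2. Total 2.
Augment source->valve->T: bottleneck 6. Total 8.
Augment source->tank->T: bottleneck 5. Total 13.
Augment source->hub->T: bottleneck 3. Total 16.
No augmenting path remains in the residual graph.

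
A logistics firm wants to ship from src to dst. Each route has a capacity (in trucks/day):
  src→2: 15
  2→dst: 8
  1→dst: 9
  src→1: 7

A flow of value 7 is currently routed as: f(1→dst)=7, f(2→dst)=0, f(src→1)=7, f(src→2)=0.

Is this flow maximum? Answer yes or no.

No

Residual path src→2→dst has bottleneck 8 > 0.
Pushing 8 along it raises the flow to 15, so the given flow is not maximum.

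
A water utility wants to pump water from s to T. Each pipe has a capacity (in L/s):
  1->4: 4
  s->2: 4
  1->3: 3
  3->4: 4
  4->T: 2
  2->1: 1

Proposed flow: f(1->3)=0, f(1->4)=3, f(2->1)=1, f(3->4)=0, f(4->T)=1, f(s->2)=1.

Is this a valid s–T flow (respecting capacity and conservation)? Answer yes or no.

Conservation fails at 1: inflow 1 ≠ outflow 3.

No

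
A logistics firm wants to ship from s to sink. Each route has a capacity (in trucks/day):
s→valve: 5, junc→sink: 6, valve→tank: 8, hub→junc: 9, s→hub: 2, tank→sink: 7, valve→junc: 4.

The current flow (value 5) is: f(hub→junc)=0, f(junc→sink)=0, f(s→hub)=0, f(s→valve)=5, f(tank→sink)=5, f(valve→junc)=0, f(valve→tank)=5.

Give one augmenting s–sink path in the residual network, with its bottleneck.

Residual along s→hub→junc→sink: s→hub: 2, hub→junc: 9, junc→sink: 6.
Bottleneck = min = 2.

s→hub→junc→sink, bottleneck 2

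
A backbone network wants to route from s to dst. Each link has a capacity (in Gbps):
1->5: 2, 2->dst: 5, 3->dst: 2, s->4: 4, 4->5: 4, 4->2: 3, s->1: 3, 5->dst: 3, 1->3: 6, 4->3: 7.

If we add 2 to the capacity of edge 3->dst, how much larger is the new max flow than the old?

Original max flow = 7.
Edge 3->dst does not cross the min cut (source side {s}), so extra capacity there cannot help.
New max flow = 7. Increase = 0.

0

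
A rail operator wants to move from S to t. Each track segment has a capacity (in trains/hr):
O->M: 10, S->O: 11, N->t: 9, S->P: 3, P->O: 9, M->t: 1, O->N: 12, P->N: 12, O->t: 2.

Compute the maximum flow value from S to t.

12

Augment S->O->t: bottleneck 2. Total 2.
Augment S->P->N->t: bottleneck 3. Total 5.
Augment S->O->N->t: bottleneck 6. Total 11.
Augment S->O->M->t: bottleneck 1. Total 12.
No augmenting path remains in the residual graph.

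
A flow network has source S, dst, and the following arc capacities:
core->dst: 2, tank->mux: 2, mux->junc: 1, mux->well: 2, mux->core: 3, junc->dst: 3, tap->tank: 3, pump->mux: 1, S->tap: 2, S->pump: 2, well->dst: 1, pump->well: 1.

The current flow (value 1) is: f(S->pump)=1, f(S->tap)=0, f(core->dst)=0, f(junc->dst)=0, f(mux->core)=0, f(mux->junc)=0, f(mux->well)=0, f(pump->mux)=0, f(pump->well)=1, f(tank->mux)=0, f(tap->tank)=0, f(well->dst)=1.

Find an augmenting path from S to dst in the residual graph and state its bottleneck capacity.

Residual along S->pump->mux->core->dst: S->pump: 1, pump->mux: 1, mux->core: 3, core->dst: 2.
Bottleneck = min = 1.

S->pump->mux->core->dst, bottleneck 1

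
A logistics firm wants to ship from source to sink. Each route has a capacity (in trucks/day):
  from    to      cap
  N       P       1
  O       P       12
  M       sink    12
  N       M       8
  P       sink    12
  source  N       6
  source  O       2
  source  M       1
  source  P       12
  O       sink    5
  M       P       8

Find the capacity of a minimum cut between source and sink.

21

Max flow = 21 (via 4 augmenting paths).
In the residual at optimum, the set reachable from source is {source}.
Cut edges: source->O (cap 2), source->N (cap 6), source->M (cap 1), source->P (cap 12). Sum = 21.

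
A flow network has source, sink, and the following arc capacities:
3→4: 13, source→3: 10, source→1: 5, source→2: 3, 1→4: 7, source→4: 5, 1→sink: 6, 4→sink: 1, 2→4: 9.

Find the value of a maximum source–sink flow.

6

Augment source→1→sink: bottleneck 5. Total 5.
Augment source→4→sink: bottleneck 1. Total 6.
No augmenting path remains in the residual graph.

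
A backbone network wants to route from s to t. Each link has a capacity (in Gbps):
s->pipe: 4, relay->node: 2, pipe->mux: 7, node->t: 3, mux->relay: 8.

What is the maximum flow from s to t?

Augment s->pipe->mux->relay->node->t: bottleneck 2. Total 2.
No augmenting path remains in the residual graph.

2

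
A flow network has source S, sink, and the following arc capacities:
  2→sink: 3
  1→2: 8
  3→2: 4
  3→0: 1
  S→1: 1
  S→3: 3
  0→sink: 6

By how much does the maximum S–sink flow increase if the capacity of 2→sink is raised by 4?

Original max flow = 4.
Edge 2→sink does not cross the min cut (source side {S}), so extra capacity there cannot help.
New max flow = 4. Increase = 0.

0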